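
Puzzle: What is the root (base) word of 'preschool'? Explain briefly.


Remove prefix 'pre' from 'preschool' to get root 'school'.

school


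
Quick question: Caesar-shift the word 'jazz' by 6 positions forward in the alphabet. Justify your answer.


Shift each letter by 6: j -> p, a -> g, z -> f, z -> f. Result: 'pgff'.

pgff


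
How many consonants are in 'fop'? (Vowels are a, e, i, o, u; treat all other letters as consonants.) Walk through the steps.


Consonants in 'fop': f, p = 2 consonants.

2


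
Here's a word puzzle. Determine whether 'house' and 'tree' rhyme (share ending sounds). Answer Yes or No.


Rime (stressed vowel + following sounds) of 'house': -ouse = /aʊs/
Rime of 'tree': -ee = /iː/
/aʊs/ and /iː/ are different ending sounds, so the words do not rhyme.

No


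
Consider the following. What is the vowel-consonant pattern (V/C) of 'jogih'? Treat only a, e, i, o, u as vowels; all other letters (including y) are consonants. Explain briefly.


Letter mapping: j = C, o = V, g = C, i = V, h = C.

CVCVC


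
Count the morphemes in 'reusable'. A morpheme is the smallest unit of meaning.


Decomposition: re- (prefix) + use (root) + -able (suffix) = 3 morpheme(s)

3 morphemes


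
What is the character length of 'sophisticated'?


Spell out 'sophisticated' and number each letter: s(1), o(2), p(3), h(4), i(5), s(6), t(7), i(8), c(9), a(10), t(11), e(12), d(13). Total: 13 letters.

13


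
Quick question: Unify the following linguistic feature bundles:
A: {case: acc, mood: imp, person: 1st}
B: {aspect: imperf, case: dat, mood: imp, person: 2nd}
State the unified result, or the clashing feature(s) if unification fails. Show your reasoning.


Compare features:
aspect: A=_ vs B=imperf -> unified: imperf
case: A=acc vs B=dat -> CLASH
mood: A=imp vs B=imp -> unified: imp
person: A=1st vs B=2nd -> CLASH
Clashes detected on features 'case' (acc vs dat) and 'person' (1st vs 2nd); unification fails.

CLASH on 'case' (acc vs dat) and 'person' (1st vs 2nd)


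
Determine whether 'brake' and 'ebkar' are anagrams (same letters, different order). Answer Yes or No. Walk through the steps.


Sorted letters of 'brake': 'abekr'
Sorted letters of 'ebkar': 'abekr'
They match.

Yes


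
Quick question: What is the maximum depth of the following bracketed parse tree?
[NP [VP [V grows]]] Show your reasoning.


Count bracket nesting levels:
'[' at pos 0: depth = 1
'[' at pos 4: depth = 2
'[' at pos 8: depth = 3
Maximum depth reached: 3

3


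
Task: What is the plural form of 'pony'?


Apply rule: Change -y to -ies (consonant + y). 'pony' becomes 'ponies'.

ponies


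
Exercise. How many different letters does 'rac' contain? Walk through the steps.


Unique letters in 'rac': {a, c, r} = 3 distinct letters.

3


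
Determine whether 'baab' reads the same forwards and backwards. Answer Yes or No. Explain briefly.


Forward: 'baab'
Reversed: 'baab'
They are identical.

Yes


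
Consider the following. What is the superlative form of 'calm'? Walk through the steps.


Apply superlative formation (add -est): 'calm' -> 'calmest'.

calmest


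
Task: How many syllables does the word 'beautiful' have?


Break 'beautiful' into syllables: beau-ti-ful -> beau | ti | ful = 3 syllables

3 syllables


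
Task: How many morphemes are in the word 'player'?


Decomposition: play (root) + -er (suffix) = 2 morpheme(s)

2 morphemes


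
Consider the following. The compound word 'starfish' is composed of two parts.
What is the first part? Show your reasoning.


Split 'starfish' into 'star' + 'fish'. The first part is 'star'.

star


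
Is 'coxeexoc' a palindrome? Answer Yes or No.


Forward: 'coxeexoc'
Reversed: 'coxeexoc'
They are identical.

Yes


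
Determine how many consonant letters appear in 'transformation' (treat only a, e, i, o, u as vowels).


Consonants in 'transformation': t, r, n, s, f, r, m, t, n = 9 consonants.

9


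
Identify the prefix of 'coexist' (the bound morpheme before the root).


The word 'coexist' = 'co' (prefix) + 'exist' (root). The prefix is 'co'.

co


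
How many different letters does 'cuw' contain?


Unique letters in 'cuw': {c, u, w} = 3 distinct letters.

3


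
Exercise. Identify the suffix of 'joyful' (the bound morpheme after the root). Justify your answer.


The word 'joyful' = 'joy' (root) + '-ful' (suffix). The suffix is '-ful'.

ful


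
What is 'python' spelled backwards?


Reverse 'python' character by character: 'nohtyp'.

nohtyp


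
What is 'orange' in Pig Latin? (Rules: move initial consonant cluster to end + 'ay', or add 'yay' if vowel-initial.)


'orange' starts with a vowel, so add 'yay': 'orangeyay'.

orangeyay


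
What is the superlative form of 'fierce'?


Apply superlative formation (ends in e: add -st): 'fierce' -> 'fiercest'.

fiercest


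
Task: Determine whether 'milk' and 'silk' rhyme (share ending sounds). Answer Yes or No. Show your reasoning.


Rime (stressed vowel + following sounds) of 'milk': -ilk = /ɪlk/
Rime of 'silk': -ilk = /ɪlk/
/ɪlk/ and /ɪlk/ are the same ending sound, so the words rhyme.

Yes


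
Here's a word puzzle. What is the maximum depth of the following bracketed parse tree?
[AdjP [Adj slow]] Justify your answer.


Count bracket nesting levels:
'[' at pos 0: depth = 1
'[' at pos 6: depth = 2
Maximum depth reached: 2

2


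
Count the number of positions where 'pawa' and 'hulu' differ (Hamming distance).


Alignment:
Position 1: 'p' vs 'h' = DIFFER
Position 2: 'a' vs 'u' = DIFFER
Position 3: 'w' vs 'l' = DIFFER
Position 4: 'a' vs 'u' = DIFFER
Total differences: 4

4


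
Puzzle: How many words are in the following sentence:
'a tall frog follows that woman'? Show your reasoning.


Split into words: a | tall | frog | follows | that | woman = 6 words.

6


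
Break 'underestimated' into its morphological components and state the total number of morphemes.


Step 1: Identify prefix: 'under' (meaning: beneath/insufficient)
Step 2: Identify root: 'estimate'
Step 3: Identify suffix(es): 'ed'
Decomposition: under- (prefix: beneath/insufficient) + estimate (root) + -ed (suffix: past)
Total morphemes: 3

3 morphemes (under- (prefix: beneath/insufficient) + estimate (root) + -ed (suffix: past))


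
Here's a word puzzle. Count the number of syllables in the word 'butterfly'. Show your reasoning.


Break 'butterfly' into syllables: but-ter-fly -> but | ter | fly = 3 syllables

3 syllables


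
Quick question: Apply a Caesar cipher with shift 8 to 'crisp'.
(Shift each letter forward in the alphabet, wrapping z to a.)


Shift each letter by 8: c -> k, r -> z, i -> q, s -> a, p -> x. Result: 'kzqax'.

kzqax


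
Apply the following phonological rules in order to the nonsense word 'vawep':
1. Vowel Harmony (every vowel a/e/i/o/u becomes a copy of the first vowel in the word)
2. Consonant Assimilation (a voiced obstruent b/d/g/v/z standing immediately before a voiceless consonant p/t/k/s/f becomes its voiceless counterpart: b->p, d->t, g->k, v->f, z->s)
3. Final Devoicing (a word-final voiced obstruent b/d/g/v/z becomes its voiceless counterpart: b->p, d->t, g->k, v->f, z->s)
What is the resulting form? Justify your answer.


Starting form: 'vawep'
Rule 1: Vowel Harmony: all vowels become 'a' (matching first vowel). 'vawep' -> 'vawap'
Rule 2: Consonant Assimilation: no voiced obstruent (b/d/g/v/z) stands immediately before a voiceless consonant (p/t/k/s/f). No change.
Rule 3: Final Devoicing: final consonant 'p' is not one of the voiced obstruents b/d/g/v/z. No change.
Final form: 'vawap'

vawap


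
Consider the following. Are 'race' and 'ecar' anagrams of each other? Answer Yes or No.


Sorted letters of 'race': 'acer'
Sorted letters of 'ecar': 'acer'
They match.

Yes


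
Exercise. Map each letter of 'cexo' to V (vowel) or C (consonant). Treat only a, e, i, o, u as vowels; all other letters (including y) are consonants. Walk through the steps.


Letter mapping: c = C, e = V, x = C, o = V.

CVCV


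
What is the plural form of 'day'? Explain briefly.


Apply rule: Add -s. 'day' becomes 'days'.

days


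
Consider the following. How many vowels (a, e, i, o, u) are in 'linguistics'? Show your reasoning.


Vowels in 'linguistics': i, u, i, i = 4 vowels.

4


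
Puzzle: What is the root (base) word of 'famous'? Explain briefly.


Remove suffix '-ous' from 'famous' to get root 'fame'.

fame


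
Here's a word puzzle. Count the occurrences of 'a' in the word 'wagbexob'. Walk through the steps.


Letter 'a' in 'wagbexob': found at position(s) 2 = 1 occurrence(s).

1


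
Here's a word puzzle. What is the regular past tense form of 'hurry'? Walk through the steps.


Apply rule: Change -y to -ied. 'hurry' becomes 'hurried'.

hurried


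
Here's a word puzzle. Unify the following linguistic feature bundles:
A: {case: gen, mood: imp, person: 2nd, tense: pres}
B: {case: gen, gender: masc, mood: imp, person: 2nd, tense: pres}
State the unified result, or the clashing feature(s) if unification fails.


Compare features:
case: A=gen vs B=gen -> unified: gen
gender: A=_ vs B=masc -> unified: masc
mood: A=imp vs B=imp -> unified: imp
person: A=2nd vs B=2nd -> unified: 2nd
tense: A=pres vs B=pres -> unified: pres
No clashes found.

Unified: {case: gen, gender: masc, mood: imp, person: 2nd, tense: pres}


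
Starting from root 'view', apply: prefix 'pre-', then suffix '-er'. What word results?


Step 1: Add prefix 'pre-' to 'view' = 'preview'
Step 2: Add suffix '-er' to 'preview' = 'previewer'

previewer


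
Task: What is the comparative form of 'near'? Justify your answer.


Apply comparative formation (add -er): 'near' -> 'nearer'.

nearer


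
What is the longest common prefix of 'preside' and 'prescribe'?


Compare from the start: 4 characters match: 'pres'. Mismatch at position 5: 'i' vs 'c'.

pres


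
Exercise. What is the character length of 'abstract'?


Spell out 'abstract' and number each letter: a(1), b(2), s(3), t(4), r(5), a(6), c(7), t(8). Total: 8 letters.

8


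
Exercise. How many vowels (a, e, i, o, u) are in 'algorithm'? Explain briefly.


Vowels in 'algorithm': a, o, i = 3 vowels.

3


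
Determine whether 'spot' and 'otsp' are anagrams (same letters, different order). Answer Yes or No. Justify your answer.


Sorted letters of 'spot': 'opst'
Sorted letters of 'otsp': 'opst'
They match.

Yes


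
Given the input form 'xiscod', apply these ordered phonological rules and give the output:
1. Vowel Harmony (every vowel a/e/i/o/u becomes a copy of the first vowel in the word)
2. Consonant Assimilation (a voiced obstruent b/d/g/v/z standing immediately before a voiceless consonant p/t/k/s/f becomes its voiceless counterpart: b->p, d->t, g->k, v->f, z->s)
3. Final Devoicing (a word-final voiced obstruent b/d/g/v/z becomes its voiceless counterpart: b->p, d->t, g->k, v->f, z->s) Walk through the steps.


Starting form: 'xiscod'
Rule 1: Vowel Harmony: all vowels become 'i' (matching first vowel). 'xiscod' -> 'xiscid'
Rule 2: Consonant Assimilation: no voiced obstruent (b/d/g/v/z) stands immediately before a voiceless consonant (p/t/k/s/f). No change.
Rule 3: Final Devoicing: word-final voiced obstruent 'd' becomes voiceless 't'. 'xiscid' -> 'xiscit'
Final form: 'xiscit'

xiscit


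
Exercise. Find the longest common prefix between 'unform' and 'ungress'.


Compare from the start: 2 characters match: 'un'. Mismatch at position 3: 'f' vs 'g'.

un


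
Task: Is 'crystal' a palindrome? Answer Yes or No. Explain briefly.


Forward: 'crystal'
Reversed: 'latsyrc'
They differ.

No


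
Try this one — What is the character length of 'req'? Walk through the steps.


Spell out 'req' and number each letter: r(1), e(2), q(3). Total: 3 letters.

3


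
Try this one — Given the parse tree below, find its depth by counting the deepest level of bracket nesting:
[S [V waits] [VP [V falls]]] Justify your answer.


Count bracket nesting levels:
'[' at pos 0: depth = 1
'[' at pos 3: depth = 2
'[' at pos 13: depth = 2
'[' at pos 17: depth = 3
Maximum depth reached: 3

3


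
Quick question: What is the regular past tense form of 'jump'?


Apply rule: Add -ed. 'jump' becomes 'jumped'.

jumped


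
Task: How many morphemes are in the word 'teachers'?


Decomposition: teach (root) + -er (suffix) + -s (plural) = 3 morpheme(s)

3 morphemes


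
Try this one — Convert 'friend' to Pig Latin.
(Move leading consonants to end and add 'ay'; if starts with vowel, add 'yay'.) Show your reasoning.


'friend': move consonant cluster 'fr' to end and add 'ay': 'iendfray'.

iendfray


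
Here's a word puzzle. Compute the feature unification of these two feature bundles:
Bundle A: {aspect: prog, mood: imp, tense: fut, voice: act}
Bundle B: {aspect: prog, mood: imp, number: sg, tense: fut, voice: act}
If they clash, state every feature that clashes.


Compare features:
aspect: A=prog vs B=prog -> unified: prog
mood: A=imp vs B=imp -> unified: imp
number: A=_ vs B=sg -> unified: sg
tense: A=fut vs B=fut -> unified: fut
voice: A=act vs B=act -> unified: act
No clashes found.

Unified: {aspect: prog, mood: imp, number: sg, tense: fut, voice: act}


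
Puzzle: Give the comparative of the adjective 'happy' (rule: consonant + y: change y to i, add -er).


Apply comparative formation (consonant + y: change y to i, add -er): 'happy' -> 'happier'.

happier


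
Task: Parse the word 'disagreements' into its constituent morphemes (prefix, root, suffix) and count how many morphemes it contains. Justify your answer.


Step 1: Identify prefix: 'dis' (meaning: not/apart)
Step 2: Identify root: 'agree'
Step 3: Identify suffix(es): 'ment, s'
Decomposition: dis- (prefix: not/apart) + agree (root) + -ment (suffix: action/result) + -s (plural)
Total morphemes: 4

4 morphemes (dis- (prefix: not/apart) + agree (root) + -ment (suffix: action/result) + -s (plural))


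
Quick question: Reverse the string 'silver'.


Reverse 'silver' character by character: 'revlis'.

revlis


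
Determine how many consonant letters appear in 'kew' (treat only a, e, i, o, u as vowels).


Consonants in 'kew': k, w = 2 consonants.

2


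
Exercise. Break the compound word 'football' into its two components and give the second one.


Split 'football' into 'foot' + 'ball'. The second part is 'ball'.

ball


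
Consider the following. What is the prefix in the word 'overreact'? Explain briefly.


The word 'overreact' = 'over' (prefix) + 'react' (root). The prefix is 'over'.

over


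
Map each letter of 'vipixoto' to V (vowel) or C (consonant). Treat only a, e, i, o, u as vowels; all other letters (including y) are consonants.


Letter mapping: v = C, i = V, p = C, i = V, x = C, o = V, t = C, o = V.

CVCVCVCV


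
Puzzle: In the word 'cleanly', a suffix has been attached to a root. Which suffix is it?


The word 'cleanly' = 'clean' (root) + '-ly' (suffix). The suffix is '-ly'.

ly


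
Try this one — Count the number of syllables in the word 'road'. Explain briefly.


Break 'road' into syllables: road -> road = 1 syllable

1 syllable


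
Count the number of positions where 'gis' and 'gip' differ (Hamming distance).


Alignment:
Position 1: 'g' vs 'g' = match
Position 2: 'i' vs 'i' = match
Position 3: 's' vs 'p' = DIFFER
Total differences: 1

1


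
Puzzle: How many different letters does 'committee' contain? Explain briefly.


Unique letters in 'committee': {c, e, i, m, o, t} = 6 distinct letters.

6


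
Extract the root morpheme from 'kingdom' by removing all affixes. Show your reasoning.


Remove suffix '-dom' from 'kingdom' to get root 'king'.

king


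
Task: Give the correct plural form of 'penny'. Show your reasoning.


Apply rule: Change -y to -ies (consonant + y). 'penny' becomes 'pennies'.

pennies


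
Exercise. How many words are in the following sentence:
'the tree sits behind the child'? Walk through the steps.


Split into words: the | tree | sits | behind | the | child = 6 words.

6


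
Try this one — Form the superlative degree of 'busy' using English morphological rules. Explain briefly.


Apply superlative formation (consonant + y: change y to i, add -est): 'busy' -> 'busiest'.

busiest


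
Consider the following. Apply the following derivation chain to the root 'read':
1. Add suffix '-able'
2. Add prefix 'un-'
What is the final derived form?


Step 1: Add suffix '-able' to 'read' = 'readable'
Step 2: Add prefix 'un-' to 'readable' = 'unreadable'

unreadable


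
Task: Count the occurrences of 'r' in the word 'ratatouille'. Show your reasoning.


Letter 'r' in 'ratatouille': found at position(s) 1 = 1 occurrence(s).

1


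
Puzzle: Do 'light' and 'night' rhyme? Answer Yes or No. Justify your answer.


Rime (stressed vowel + following sounds) of 'light': -ight = /aɪt/
Rime of 'night': -ight = /aɪt/
/aɪt/ and /aɪt/ are the same ending sound, so the words rhyme.

Yes


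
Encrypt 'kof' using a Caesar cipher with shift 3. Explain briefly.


Shift each letter by 3: k -> n, o -> r, f -> i. Result: 'nri'.

nri


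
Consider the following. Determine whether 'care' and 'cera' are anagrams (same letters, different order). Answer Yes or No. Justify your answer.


Sorted letters of 'care': 'acer'
Sorted letters of 'cera': 'acer'
They match.

Yes


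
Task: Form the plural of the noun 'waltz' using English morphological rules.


Apply rule: Add -es (sibilant/fricative ending). 'waltz' becomes 'waltzes'.

waltzes


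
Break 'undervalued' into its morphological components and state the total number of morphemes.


Step 1: Identify prefix: 'under' (meaning: beneath/insufficient)
Step 2: Identify root: 'value'
Step 3: Identify suffix(es): 'ed'
Decomposition: under- (prefix: beneath/insufficient) + value (root) + -ed (suffix: past)
Total morphemes: 3

3 morphemes (under- (prefix: beneath/insufficient) + value (root) + -ed (suffix: past))


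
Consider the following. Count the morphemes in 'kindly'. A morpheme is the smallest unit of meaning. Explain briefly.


Decomposition: kind (root) + -ly (suffix) = 2 morpheme(s)

2 morphemes


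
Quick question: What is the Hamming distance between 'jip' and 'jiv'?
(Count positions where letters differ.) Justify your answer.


Alignment:
Position 1: 'j' vs 'j' = match
Position 2: 'i' vs 'i' = match
Position 3: 'p' vs 'v' = DIFFER
Total differences: 1

1


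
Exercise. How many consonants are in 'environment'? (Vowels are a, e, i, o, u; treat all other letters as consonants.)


Consonants in 'environment': n, v, r, n, m, n, t = 7 consonants.

7


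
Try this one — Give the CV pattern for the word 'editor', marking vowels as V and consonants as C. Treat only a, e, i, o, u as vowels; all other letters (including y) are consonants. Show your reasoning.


Letter mapping: e = V, d = C, i = V, t = C, o = V, r = C.

VCVCVC


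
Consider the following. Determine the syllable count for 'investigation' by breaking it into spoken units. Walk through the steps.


Break 'investigation' into syllables: in-ves-ti-ga-tion -> in | ves | ti | ga | tion = 5 syllables

5 syllables


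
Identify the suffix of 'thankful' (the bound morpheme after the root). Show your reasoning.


The word 'thankful' = 'thank' (root) + '-ful' (suffix). The suffix is '-ful'.

ful


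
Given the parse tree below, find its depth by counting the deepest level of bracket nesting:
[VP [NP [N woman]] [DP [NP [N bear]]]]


Count bracket nesting levels:
'[' at pos 0: depth = 1
'[' at pos 4: depth = 2
'[' at pos 8: depth = 3
'[' at pos 19: depth = 2
'[' at pos 23: depth = 3
'[' at pos 27: depth = 4
Maximum depth reached: 4

4


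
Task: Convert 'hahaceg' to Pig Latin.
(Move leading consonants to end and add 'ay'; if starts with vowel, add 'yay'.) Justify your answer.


'hahaceg': move consonant cluster 'h' to end and add 'ay': 'ahaceghay'.

ahaceghay


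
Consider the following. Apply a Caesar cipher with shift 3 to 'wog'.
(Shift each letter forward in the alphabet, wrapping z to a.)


Shift each letter by 3: w -> z, o -> r, g -> j. Result: 'zrj'.

zrj


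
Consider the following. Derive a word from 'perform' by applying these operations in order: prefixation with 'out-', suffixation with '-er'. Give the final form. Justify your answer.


Step 1: Add prefix 'out-' to 'perform' = 'outperform'
Step 2: Add suffix '-er' to 'outperform' = 'outperformer'

outperformer


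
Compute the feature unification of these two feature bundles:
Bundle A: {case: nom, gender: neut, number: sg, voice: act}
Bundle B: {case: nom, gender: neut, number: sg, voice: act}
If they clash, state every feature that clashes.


Compare features:
case: A=nom vs B=nom -> unified: nom
gender: A=neut vs B=neut -> unified: neut
number: A=sg vs B=sg -> unified: sg
voice: A=act vs B=act -> unified: act
No clashes found.

Unified: {case: nom, gender: neut, number: sg, voice: act}


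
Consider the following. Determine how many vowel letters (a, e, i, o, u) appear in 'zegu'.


Vowels in 'zegu': e, u = 2 vowels.

2


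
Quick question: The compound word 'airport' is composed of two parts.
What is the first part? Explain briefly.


Split 'airport' into 'air' + 'port'. The first part is 'air'.

air


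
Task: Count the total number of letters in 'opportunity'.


Spell out 'opportunity' and number each letter: o(1), p(2), p(3), o(4), r(5), t(6), u(7), n(8), i(9), t(10), y(11). Total: 11 letters.

11


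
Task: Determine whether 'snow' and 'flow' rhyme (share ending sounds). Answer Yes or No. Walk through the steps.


Rime (stressed vowel + following sounds) of 'snow': -ow = /oʊ/
Rime of 'flow': -ow = /oʊ/
/oʊ/ and /oʊ/ are the same ending sound, so the words rhyme.

Yes


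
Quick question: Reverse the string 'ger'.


Reverse 'ger' character by character: 'reg'.

reg


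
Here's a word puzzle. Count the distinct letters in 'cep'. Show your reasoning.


Unique letters in 'cep': {c, e, p} = 3 distinct letters.

3


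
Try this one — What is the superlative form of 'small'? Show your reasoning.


Apply superlative formation (add -est): 'small' -> 'smallest'.

smallest


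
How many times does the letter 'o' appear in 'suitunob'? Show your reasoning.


Letter 'o' in 'suitunob': found at position(s) 7 = 1 occurrence(s).

1


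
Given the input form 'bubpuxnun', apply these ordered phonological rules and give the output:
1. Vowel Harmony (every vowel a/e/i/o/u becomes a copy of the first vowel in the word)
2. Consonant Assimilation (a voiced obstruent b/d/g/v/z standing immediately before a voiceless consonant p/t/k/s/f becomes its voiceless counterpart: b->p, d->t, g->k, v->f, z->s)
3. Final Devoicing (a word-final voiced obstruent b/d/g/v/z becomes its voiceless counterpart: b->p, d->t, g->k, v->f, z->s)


Starting form: 'bubpuxnun'
Rule 1: Vowel Harmony: all vowels already match. No change.
Rule 2: Consonant Assimilation: voiced obstruent before voiceless consonant becomes voiceless ('bp' -> 'pp'). 'bubpuxnun' -> 'buppuxnun'
Rule 3: Final Devoicing: final consonant 'n' is not one of the voiced obstruents b/d/g/v/z. No change.
Final form: 'buppuxnun'

buppuxnun


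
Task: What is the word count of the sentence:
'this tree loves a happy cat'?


Split into words: this | tree | loves | a | happy | cat = 6 words.

6


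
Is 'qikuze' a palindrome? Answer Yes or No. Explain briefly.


Forward: 'qikuze'
Reversed: 'ezukiq'
They differ.

No


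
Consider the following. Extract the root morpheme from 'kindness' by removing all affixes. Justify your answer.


Remove suffix '-ness' from 'kindness' to get root 'kind'.

kind


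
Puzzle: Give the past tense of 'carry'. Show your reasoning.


Apply rule: Change -y to -ied. 'carry' becomes 'carried'.

carried


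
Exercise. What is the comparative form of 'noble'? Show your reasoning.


Apply comparative formation (ends in e: add -r): 'noble' -> 'nobler'.

nobler


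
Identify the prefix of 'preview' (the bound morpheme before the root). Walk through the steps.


The word 'preview' = 'pre' (prefix) + 'view' (root). The prefix is 'pre'.

pre


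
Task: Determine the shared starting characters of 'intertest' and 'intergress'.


Compare from the start: 5 characters match: 'inter'. Mismatch at position 6: 't' vs 'g'.

inter


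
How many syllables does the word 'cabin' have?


Break 'cabin' into syllables: cab-in -> cab | in = 2 syllables

2 syllables


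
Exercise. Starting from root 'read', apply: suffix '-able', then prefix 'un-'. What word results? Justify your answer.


Step 1: Add suffix '-able' to 'read' = 'readable'
Step 2: Add prefix 'un-' to 'readable' = 'unreadable'

unreadable


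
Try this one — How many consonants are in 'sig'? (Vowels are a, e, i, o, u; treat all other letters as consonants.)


Consonants in 'sig': s, g = 2 consonants.

2


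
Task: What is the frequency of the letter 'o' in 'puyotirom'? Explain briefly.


Letter 'o' in 'puyotirom': found at position(s) 4, 8 = 2 occurrence(s).

2


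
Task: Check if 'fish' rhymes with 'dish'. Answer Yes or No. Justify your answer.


Rime (stressed vowel + following sounds) of 'fish': -ish = /ɪʃ/
Rime of 'dish': -ish = /ɪʃ/
/ɪʃ/ and /ɪʃ/ are the same ending sound, so the words rhyme.

Yes


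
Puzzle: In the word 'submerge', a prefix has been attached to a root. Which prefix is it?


The word 'submerge' = 'sub' (prefix) + 'merge' (root). The prefix is 'sub'.

sub


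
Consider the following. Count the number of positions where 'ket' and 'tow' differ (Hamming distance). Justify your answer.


Alignment:
Position 1: 'k' vs 't' = DIFFER
Position 2: 'e' vs 'o' = DIFFER
Position 3: 't' vs 'w' = DIFFER
Total differences: 3

3


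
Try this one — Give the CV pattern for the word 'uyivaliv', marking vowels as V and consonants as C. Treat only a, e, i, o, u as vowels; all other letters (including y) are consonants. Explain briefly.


Letter mapping: u = V, y = C, i = V, v = C, a = V, l = C, i = V, v = C.

VCVCVCVC


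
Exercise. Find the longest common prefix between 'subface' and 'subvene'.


Compare from the start: 3 characters match: 'sub'. Mismatch at position 4: 'f' vs 'v'.

sub


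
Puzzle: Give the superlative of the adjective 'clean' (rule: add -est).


Apply superlative formation (add -est): 'clean' -> 'cleanest'.

cleanest


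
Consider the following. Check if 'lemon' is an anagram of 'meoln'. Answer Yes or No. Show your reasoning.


Sorted letters of 'lemon': 'elmno'
Sorted letters of 'meoln': 'elmno'
They match.

Yes


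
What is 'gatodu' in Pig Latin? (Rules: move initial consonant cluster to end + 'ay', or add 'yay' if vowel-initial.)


'gatodu': move consonant cluster 'g' to end and add 'ay': 'atodugay'.

atodugay


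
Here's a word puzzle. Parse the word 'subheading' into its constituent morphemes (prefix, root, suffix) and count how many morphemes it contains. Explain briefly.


Step 1: Identify prefix: 'sub' (meaning: below)
Step 2: Identify root: 'head'
Step 3: Identify suffix(es): 'ing'
Decomposition: sub- (prefix: below) + head (root) + -ing (suffix: ongoing/result)
Total morphemes: 3

3 morphemes (sub- (prefix: below) + head (root) + -ing (suffix: ongoing/result))


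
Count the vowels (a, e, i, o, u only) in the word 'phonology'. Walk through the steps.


Vowels in 'phonology': o, o, o = 3 vowels.

3


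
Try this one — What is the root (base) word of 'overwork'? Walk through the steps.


Remove prefix 'over' from 'overwork' to get root 'work'.

work


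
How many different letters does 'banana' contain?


Unique letters in 'banana': {a, b, n} = 3 distinct letters.

3


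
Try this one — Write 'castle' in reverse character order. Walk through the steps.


Reverse 'castle' character by character: 'eltsac'.

eltsac


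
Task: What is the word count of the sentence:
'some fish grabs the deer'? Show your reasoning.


Split into words: some | fish | grabs | the | deer = 5 words.

5


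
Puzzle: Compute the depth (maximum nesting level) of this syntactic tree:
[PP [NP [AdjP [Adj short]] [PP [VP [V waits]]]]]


Count bracket nesting levels:
'[' at pos 0: depth = 1
'[' at pos 4: depth = 2
'[' at pos 8: depth = 3
'[' at pos 14: depth = 4
'[' at pos 27: depth = 3
'[' at pos 31: depth = 4
'[' at pos 35: depth = 5
Maximum depth reached: 5

5


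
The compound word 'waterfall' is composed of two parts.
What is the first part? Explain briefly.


Split 'waterfall' into 'water' + 'fall'. The first part is 'water'.

water


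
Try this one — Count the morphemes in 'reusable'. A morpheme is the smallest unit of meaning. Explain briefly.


Decomposition: re- (prefix) + use (root) + -able (suffix) = 3 morpheme(s)

3 morphemes


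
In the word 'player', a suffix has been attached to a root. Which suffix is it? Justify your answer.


The word 'player' = 'play' (root) + '-er' (suffix). The suffix is '-er'.

er


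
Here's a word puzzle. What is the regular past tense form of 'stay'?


Apply rule: Add -ed. 'stay' becomes 'stayed'.

stayed


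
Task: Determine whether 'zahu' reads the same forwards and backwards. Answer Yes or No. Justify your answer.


Forward: 'zahu'
Reversed: 'uhaz'
They differ.

No


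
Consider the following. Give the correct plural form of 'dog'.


Apply rule: Add -s. 'dog' becomes 'dogs'.

dogs


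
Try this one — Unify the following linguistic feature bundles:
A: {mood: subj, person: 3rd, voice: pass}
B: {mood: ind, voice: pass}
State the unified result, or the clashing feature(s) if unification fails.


Compare features:
mood: A=subj vs B=ind -> CLASH
person: A=3rd vs B=_ -> unified: 3rd
voice: A=pass vs B=pass -> unified: pass
Clash detected on feature 'mood' (subj vs ind); unification fails.

CLASH on 'mood' (subj vs ind)


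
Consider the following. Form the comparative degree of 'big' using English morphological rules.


Apply comparative formation (double final consonant, add -er): 'big' -> 'bigger'.

bigger


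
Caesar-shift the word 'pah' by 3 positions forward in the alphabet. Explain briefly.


Shift each letter by 3: p -> s, a -> d, h -> k. Result: 'sdk'.

sdk


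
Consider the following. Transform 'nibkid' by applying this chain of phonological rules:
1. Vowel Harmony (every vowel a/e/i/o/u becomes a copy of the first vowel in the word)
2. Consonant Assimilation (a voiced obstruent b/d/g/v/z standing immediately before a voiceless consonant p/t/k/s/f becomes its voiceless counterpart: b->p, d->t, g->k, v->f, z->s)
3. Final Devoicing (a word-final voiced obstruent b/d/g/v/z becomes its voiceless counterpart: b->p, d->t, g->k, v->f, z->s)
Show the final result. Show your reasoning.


Starting form: 'nibkid'
Rule 1: Vowel Harmony: all vowels already match. No change.
Rule 2: Consonant Assimilation: voiced obstruent before voiceless consonant becomes voiceless ('bk' -> 'pk'). 'nibkid' -> 'nipkid'
Rule 3: Final Devoicing: word-final voiced obstruent 'd' becomes voiceless 't'. 'nipkid' -> 'nipkit'
Final form: 'nipkit'

nipkit


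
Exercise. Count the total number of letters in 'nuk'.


Spell out 'nuk' and number each letter: n(1), u(2), k(3). Total: 3 letters.

3


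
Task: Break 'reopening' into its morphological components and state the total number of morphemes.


Step 1: Identify prefix: 're' (meaning: again)
Step 2: Identify root: 'open'
Step 3: Identify suffix(es): 'ing'
Decomposition: re- (prefix: again) + open (root) + -ing (suffix: ongoing action)
Total morphemes: 3

3 morphemes (re- (prefix: again) + open (root) + -ing (suffix: ongoing action))


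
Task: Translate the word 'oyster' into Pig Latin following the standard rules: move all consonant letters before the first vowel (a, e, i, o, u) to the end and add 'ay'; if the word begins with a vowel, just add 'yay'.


'oyster' starts with a vowel, so add 'yay': 'oysteryay'.

oysteryay


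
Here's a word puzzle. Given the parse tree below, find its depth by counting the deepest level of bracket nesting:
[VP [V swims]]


Count bracket nesting levels:
'[' at pos 0: depth = 1
'[' at pos 4: depth = 2
Maximum depth reached: 2

2


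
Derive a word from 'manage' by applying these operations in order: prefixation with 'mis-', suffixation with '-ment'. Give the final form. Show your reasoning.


Step 1: Add prefix 'mis-' to 'manage' = 'mismanage'
Step 2: Add suffix '-ment' to 'mismanage' = 'mismanagement'

mismanagement


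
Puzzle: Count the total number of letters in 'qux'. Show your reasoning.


Spell out 'qux' and number each letter: q(1), u(2), x(3). Total: 3 letters.

3


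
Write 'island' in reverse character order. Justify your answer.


Reverse 'island' character by character: 'dnalsi'.

dnalsi


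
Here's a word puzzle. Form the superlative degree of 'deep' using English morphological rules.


Apply superlative formation (add -est): 'deep' -> 'deepest'.

deepest


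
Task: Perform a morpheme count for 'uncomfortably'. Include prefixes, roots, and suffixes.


Decomposition: un- (prefix) + comfort (root) + -able (suffix) + -ly (suffix) = 4 morpheme(s)

4 morphemes


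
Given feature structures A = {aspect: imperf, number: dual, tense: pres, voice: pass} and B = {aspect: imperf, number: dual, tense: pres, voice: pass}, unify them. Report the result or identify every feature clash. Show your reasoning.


Compare features:
aspect: A=imperf vs B=imperf -> unified: imperf
number: A=dual vs B=dual -> unified: dual
tense: A=pres vs B=pres -> unified: pres
voice: A=pass vs B=pass -> unified: pass
No clashes found.

Unified: {aspect: imperf, number: dual, tense: pres, voice: pass}


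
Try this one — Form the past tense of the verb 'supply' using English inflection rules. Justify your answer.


Apply rule: Change -y to -ied. 'supply' becomes 'supplied'.

supplied


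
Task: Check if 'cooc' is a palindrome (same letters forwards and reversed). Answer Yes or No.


Forward: 'cooc'
Reversed: 'cooc'
They are identical.

Yes


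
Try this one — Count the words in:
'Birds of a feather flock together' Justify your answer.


Split into words: Birds | of | a | feather | flock | together = 6 words.

6


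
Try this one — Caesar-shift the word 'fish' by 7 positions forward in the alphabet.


Shift each letter by 7: f -> m, i -> p, s -> z, h -> o. Result: 'mpzo'.

mpzo


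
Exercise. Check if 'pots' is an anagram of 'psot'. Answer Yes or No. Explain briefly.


Sorted letters of 'pots': 'opst'
Sorted letters of 'psot': 'opst'
They match.

Yes


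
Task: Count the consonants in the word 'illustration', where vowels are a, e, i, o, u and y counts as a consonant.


Consonants in 'illustration': l, l, s, t, r, t, n = 7 consonants.

7


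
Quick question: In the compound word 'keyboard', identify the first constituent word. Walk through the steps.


Split 'keyboard' into 'key' + 'board'. The first part is 'key'.

key


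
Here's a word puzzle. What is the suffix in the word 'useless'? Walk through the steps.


The word 'useless' = 'use' (root) + '-less' (suffix). The suffix is '-less'.

less


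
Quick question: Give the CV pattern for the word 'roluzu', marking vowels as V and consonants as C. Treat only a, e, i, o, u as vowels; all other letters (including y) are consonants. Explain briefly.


Letter mapping: r = C, o = V, l = C, u = V, z = C, u = V.

CVCVCV


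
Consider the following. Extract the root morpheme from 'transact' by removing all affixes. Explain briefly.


Remove prefix 'trans' from 'transact' to get root 'act'.

act


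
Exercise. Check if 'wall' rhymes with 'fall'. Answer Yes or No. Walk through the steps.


Rime (stressed vowel + following sounds) of 'wall': -all = /ɔːl/
Rime of 'fall': -all = /ɔːl/
/ɔːl/ and /ɔːl/ are the same ending sound, so the words rhyme.

Yes


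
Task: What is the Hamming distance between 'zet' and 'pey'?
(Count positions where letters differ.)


Alignment:
Position 1: 'z' vs 'p' = DIFFER
Position 2: 'e' vs 'e' = match
Position 3: 't' vs 'y' = DIFFER
Total differences: 2

2


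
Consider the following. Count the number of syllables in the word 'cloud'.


Break 'cloud' into syllables: cloud -> cloud = 1 syllable

1 syllable


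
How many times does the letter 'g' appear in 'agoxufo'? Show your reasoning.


Letter 'g' in 'agoxufo': found at position(s) 2 = 1 occurrence(s).

1


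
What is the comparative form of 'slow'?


Apply comparative formation (add -er): 'slow' -> 'slower'.

slower


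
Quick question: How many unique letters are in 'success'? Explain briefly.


Unique letters in 'success': {c, e, s, u} = 4 distinct letters.

4


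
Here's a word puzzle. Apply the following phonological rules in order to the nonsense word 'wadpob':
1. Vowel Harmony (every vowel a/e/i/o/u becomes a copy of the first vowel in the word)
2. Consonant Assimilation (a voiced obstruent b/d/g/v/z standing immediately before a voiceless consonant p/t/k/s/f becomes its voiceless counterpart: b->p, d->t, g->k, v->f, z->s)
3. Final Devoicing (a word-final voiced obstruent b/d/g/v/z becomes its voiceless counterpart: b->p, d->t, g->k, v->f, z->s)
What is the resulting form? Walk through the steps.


Starting form: 'wadpob'
Rule 1: Vowel Harmony: all vowels become 'a' (matching first vowel). 'wadpob' -> 'wadpab'
Rule 2: Consonant Assimilation: voiced obstruent before voiceless consonant becomes voiceless ('dp' -> 'tp'). 'wadpab' -> 'watpab'
Rule 3: Final Devoicing: word-final voiced obstruent 'b' becomes voiceless 'p'. 'watpab' -> 'watpap'
Final form: 'watpap'

watpap


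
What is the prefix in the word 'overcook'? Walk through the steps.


The word 'overcook' = 'over' (prefix) + 'cook' (root). The prefix is 'over'.

over


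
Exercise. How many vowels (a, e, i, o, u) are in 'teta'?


Vowels in 'teta': e, a = 2 vowels.

2


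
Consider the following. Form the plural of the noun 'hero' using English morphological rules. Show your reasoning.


Apply rule: Add -es (consonant + o). 'hero' becomes 'heroes'.

heroes


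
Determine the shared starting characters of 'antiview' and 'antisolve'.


Compare from the start: 4 characters match: 'anti'. Mismatch at position 5: 'v' vs 's'.

anti


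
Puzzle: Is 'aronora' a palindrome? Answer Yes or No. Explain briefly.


Forward: 'aronora'
Reversed: 'aronora'
They are identical.

Yes


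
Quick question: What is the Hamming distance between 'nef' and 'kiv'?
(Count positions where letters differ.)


Alignment:
Position 1: 'n' vs 'k' = DIFFER
Position 2: 'e' vs 'i' = DIFFER
Position 3: 'f' vs 'v' = DIFFER
Total differences: 3

3


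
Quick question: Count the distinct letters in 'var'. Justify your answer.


Unique letters in 'var': {a, r, v} = 3 distinct letters.

3


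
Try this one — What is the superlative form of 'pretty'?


Apply superlative formation (consonant + y: change y to i, add -est): 'pretty' -> 'prettiest'.

prettiest


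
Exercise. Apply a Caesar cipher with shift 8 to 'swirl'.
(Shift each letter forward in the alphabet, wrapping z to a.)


Shift each letter by 8: s -> a, w -> e, i -> q, r -> z, l -> t. Result: 'aeqzt'.

aeqzt


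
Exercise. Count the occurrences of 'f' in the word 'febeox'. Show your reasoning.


Letter 'f' in 'febeox': found at position(s) 1 = 1 occurrence(s).

1


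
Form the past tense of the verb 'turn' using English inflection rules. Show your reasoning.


Apply rule: Add -ed. 'turn' becomes 'turned'.

turned
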